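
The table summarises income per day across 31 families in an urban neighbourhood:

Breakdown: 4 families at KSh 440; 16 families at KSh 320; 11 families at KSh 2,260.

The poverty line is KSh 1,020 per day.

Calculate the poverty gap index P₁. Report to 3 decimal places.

0.428

Poor units: 16×KSh 320, 4×KSh 440 (q = 20 of N = 31).
Shortfall ratios: (1020−320)/1020 = 0.6863 (×16); (1020−440)/1020 = 0.5686 (×4).
Σ = 13.254902. Dividing by the full population N = 31 gives P₁ = 0.428.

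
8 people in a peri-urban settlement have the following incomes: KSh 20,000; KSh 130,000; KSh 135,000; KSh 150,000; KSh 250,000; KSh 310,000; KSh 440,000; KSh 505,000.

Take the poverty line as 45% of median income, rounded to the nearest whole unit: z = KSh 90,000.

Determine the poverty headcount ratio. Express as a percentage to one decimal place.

1 of the 8 people have income below KSh 90,000.
H = 1/8 = 12.5%.

12.5%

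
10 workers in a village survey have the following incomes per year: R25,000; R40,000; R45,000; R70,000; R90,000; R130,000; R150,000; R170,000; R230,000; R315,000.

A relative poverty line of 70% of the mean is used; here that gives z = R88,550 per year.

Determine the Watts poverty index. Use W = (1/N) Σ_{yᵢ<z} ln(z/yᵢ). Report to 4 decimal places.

Poor units: R25,000, R40,000, R45,000, R70,000 (q = 4 of N = 10).
Log shortfalls: ln(88550/25000) = 1.2647; ln(88550/40000) = 0.7947; ln(88550/45000) = 0.6769; ln(88550/70000) = 0.2351.
W = 2.971356 / 10 = 0.2971.

0.2971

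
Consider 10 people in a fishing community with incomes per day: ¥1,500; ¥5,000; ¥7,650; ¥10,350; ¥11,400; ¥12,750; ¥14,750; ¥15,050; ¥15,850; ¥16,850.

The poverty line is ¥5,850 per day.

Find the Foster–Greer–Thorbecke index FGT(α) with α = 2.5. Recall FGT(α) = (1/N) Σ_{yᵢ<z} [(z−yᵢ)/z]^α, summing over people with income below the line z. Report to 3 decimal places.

Below the line: ¥1,500, ¥5,000 (q = 2 of N = 10).
Normalized shortfalls: (5850−1500)/5850 = 0.7436; (5850−5000)/5850 = 0.1453.
Raised to α = 2.5: 0.47680; 0.00805.
Sum = 0.484844; FGT(2.5) = 0.484844 / 10 = 0.048.

0.048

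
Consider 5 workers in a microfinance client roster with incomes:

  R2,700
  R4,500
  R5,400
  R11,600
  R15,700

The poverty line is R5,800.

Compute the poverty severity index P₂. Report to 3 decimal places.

Incomes under z: R2,700, R4,500, R5,400 (q = 3 of N = 5).
Gap ratios (z−y)/z: (5800−2700)/5800 = 0.5345; (5800−4500)/5800 = 0.2241; (5800−5400)/5800 = 0.0690.
Squared: 0.2857; 0.0502; 0.0048.
Sum = 0.340666; P₂ = 0.340666 / 5 = 0.068.

0.068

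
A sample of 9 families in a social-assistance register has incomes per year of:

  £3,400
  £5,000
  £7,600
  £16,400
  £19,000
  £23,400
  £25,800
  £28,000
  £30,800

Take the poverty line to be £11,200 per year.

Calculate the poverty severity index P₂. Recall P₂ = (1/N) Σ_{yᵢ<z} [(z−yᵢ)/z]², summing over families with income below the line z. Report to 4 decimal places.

0.0994

Below z: £3,400, £5,000, £7,600 (q = 3 of N = 9).
Normalized shortfalls: (11200−3400)/11200 = 0.6964; (11200−5000)/11200 = 0.5536; (11200−7600)/11200 = 0.3214.
Squared: 0.4850; 0.3064; 0.1033.
Sum = 0.894770; P₂ = 0.894770 / 9 = 0.0994.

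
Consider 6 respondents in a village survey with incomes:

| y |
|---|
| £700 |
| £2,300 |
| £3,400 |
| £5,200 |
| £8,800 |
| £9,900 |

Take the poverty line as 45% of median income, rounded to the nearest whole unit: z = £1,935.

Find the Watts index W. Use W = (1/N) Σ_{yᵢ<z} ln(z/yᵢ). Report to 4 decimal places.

0.1695

Below z: £700 (q = 1 of N = 6).
ln(z/y) terms: ln(1935/700) = 1.0168.
W = 1.016782 / 6 = 0.1695.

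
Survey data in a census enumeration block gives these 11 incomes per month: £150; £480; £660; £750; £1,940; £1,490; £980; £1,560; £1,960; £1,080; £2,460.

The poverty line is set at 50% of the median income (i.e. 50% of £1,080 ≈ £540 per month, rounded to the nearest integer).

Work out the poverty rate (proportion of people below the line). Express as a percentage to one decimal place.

2 of the 11 people have income below £540.
H = 2/11 = 18.2%.

18.2%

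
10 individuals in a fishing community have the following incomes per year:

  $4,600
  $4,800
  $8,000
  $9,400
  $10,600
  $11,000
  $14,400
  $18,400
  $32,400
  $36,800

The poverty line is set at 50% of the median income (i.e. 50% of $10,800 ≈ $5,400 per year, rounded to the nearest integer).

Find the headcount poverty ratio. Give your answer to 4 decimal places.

0.2000

2 of the 10 individuals have income below $5,400.
H = 2/10 = 0.2000.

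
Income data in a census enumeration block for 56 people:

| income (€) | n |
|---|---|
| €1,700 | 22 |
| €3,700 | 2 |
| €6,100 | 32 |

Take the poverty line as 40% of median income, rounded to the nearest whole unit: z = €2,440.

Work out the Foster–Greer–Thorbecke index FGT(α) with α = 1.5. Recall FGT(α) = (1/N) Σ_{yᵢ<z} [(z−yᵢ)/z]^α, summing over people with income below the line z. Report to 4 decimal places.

0.0656

Below z: 22×€1,700 (q = 22 of N = 56).
Relative gaps: (2440−1700)/2440 = 0.3033 (×22).
Raised to α = 1.5: 0.16702 (×22).
Sum = 3.674392; FGT(1.5) = 3.674392 / 56 = 0.0656.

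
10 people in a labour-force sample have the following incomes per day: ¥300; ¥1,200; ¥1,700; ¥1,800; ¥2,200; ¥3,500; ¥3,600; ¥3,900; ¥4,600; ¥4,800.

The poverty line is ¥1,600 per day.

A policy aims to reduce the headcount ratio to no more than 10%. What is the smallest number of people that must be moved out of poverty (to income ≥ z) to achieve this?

2 of the 10 people are poor, so H = 2/10 = 0.200.
A headcount ratio of at most 10% allows at most ⌊0.10 × 10⌋ = 1 poor people.
So at least 2 − 1 = 1 must be lifted.

1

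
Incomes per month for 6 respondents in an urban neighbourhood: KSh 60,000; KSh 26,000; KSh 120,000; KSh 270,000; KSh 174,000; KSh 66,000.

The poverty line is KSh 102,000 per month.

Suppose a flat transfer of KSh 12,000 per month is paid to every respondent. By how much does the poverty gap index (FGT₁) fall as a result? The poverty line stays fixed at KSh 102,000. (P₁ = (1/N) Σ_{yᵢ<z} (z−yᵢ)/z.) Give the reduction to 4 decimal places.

0.0588

Before: below the line — KSh 26,000, KSh 60,000, KSh 66,000; poverty gap index (FGT₁) = 0.251634.
After the KSh 12,000 transfer: below the line — KSh 38,000, KSh 72,000, KSh 78,000; poverty gap index (FGT₁) = 0.192810.
Reduction = 0.251634 − 0.192810 = 0.0588.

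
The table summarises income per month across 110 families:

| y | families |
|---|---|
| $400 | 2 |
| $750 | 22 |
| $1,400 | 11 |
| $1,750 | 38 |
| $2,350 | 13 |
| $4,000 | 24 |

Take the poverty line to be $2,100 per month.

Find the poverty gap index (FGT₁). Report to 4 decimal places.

Poor units: 2×$400, 22×$750, 11×$1,400, 38×$1,750 (q = 73 of N = 110).
Normalized shortfalls: (2100−400)/2100 = 0.8095 (×2); (2100−750)/2100 = 0.6429 (×22); (2100−1400)/2100 = 0.3333 (×11); (2100−1750)/2100 = 0.1667 (×38).
Σ = 25.761905. Dividing by the full population N = 110 gives P₁ = 0.2342.

0.2342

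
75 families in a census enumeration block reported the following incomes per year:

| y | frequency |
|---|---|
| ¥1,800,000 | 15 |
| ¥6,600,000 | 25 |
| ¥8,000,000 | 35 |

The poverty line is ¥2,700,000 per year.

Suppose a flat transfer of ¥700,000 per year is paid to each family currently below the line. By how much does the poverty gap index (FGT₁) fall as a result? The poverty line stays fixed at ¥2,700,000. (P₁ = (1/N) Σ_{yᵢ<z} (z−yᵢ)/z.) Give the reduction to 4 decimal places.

0.0519

Before: below the line — 15×¥1,800,000; poverty gap index (FGT₁) = 0.066667.
After the ¥700,000 transfer: below the line — 15×¥2,500,000; poverty gap index (FGT₁) = 0.014815.
Reduction = 0.066667 − 0.014815 = 0.0519.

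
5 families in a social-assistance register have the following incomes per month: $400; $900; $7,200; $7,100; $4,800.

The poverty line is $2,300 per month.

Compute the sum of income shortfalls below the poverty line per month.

$3,300

Poor units: $400, $900 (q = 2 of N = 5).
Individual gaps: 2300−400 = 1900; 2300−900 = 1400.
Aggregate gap = $3,300.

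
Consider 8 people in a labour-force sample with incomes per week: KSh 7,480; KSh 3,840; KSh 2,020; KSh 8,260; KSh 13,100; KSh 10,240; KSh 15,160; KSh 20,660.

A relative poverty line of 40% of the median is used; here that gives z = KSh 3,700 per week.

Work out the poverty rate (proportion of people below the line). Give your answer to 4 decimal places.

1 of the 8 people have income below KSh 3,700.
H = 1/8 = 0.1250.

0.1250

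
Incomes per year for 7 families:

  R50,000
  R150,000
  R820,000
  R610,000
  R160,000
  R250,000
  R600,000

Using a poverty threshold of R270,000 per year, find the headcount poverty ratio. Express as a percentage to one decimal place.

4 of the 7 families have income below R270,000.
H = 4/7 = 57.1%.

57.1%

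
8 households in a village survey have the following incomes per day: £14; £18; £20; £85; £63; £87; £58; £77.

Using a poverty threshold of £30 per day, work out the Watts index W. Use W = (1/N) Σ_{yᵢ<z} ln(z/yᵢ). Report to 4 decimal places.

0.2098

Poor units: £14, £18, £20 (q = 3 of N = 8).
Log gaps: ln(30/14) = 0.7621; ln(30/18) = 0.5108; ln(30/20) = 0.4055.
W = 1.678431 / 8 = 0.2098.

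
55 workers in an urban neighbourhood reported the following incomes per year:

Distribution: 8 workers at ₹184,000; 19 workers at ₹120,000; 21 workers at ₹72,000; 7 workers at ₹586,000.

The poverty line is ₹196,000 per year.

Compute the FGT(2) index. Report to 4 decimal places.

Incomes under z: 21×₹72,000, 19×₹120,000, 8×₹184,000 (q = 48 of N = 55).
Relative gaps: (196000−72000)/196000 = 0.6327 (×21); (196000−120000)/196000 = 0.3878 (×19); (196000−184000)/196000 = 0.0612 (×8).
Squared: 0.4002 (×21); 0.1504 (×19); 0.0037 (×8).
Sum = 11.291962; P₂ = 11.291962 / 55 = 0.2053.

0.2053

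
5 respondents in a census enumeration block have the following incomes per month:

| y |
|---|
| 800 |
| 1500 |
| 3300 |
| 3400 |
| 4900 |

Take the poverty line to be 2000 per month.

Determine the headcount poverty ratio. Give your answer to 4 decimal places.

0.4000

2 of the 5 respondents have income below 2000.
H = 2/5 = 0.4000.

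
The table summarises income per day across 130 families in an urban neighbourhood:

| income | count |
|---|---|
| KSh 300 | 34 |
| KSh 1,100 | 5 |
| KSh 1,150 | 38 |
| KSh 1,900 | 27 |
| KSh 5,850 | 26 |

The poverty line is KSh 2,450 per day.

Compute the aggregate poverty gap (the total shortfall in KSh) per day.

Below z: 34×KSh 300, 5×KSh 1,100, 38×KSh 1,150, 27×KSh 1,900 (q = 104 of N = 130).
Individual gaps: 34×(2450−300) = 73100; 5×(2450−1100) = 6750; 38×(2450−1150) = 49400; 27×(2450−1900) = 14850.
Aggregate gap = KSh 144,100.

KSh 144,100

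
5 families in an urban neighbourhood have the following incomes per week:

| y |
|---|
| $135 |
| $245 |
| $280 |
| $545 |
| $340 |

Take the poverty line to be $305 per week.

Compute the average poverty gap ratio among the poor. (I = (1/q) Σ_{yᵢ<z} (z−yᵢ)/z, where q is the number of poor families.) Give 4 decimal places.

0.2787

Below the line: $135, $245, $280 (q = 3 of N = 5).
Shortfall ratios (z−y)/z: 0.5574, 0.1967, 0.0820; sum = 0.836066.
I averages over the q = 3 poor units only: 0.836066 / 3 = 0.2787.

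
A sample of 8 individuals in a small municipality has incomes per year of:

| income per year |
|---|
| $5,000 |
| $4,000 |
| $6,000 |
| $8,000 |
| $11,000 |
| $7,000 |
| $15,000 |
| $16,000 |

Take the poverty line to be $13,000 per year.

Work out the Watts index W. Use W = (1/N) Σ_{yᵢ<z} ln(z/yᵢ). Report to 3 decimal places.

Below the line: $4,000, $5,000, $6,000, $7,000, $8,000, $11,000 (q = 6 of N = 8).
Log gaps: ln(13000/4000) = 1.1787; ln(13000/5000) = 0.9555; ln(13000/6000) = 0.7732; ln(13000/7000) = 0.6190; ln(13000/8000) = 0.4855; ln(13000/11000) = 0.1671.
W = 4.178957 / 8 = 0.522.

0.522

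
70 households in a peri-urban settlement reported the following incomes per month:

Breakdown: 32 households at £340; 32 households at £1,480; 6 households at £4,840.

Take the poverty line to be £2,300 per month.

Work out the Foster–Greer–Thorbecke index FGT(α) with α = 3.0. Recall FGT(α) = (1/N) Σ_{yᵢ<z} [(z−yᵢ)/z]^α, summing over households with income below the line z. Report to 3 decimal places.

Below the line: 32×£340, 32×£1,480 (q = 64 of N = 70).
Gap ratios (z−y)/z: (2300−340)/2300 = 0.8522 (×32); (2300−1480)/2300 = 0.3565 (×32).
Raised to α = 3.0: 0.61885 (×32); 0.04532 (×32).
Sum = 21.253302; FGT(3.0) = 21.253302 / 70 = 0.304.

0.304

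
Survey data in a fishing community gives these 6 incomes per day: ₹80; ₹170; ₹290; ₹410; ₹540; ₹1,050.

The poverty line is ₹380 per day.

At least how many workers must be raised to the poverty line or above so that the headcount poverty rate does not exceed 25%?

Currently q = 3 of N = 6 are below the line (H = 0.500).
A headcount ratio of at most 25% allows at most ⌊0.25 × 6⌋ = 1 poor workers.
So at least 3 − 1 = 2 must be lifted.

2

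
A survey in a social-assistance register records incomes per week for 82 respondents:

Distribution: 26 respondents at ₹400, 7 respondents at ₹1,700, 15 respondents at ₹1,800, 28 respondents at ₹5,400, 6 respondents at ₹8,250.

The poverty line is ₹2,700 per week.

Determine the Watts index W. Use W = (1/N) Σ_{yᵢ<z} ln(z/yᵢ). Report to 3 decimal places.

Incomes under z: 26×₹400, 7×₹1,700, 15×₹1,800 (q = 48 of N = 82).
ln(z/y) terms: ln(2700/400) = 1.9095 (×26); ln(2700/1700) = 0.4626 (×7); ln(2700/1800) = 0.4055 (×15).
W = 58.968446 / 82 = 0.719.

0.719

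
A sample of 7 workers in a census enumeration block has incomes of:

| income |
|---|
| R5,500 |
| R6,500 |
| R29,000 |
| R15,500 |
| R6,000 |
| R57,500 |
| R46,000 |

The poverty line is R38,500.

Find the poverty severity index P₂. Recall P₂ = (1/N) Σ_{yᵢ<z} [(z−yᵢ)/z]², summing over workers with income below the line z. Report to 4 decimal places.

0.3651

Below the line: R5,500, R6,000, R6,500, R15,500, R29,000 (q = 5 of N = 7).
Gap ratios (z−y)/z: (38500−5500)/38500 = 0.8571; (38500−6000)/38500 = 0.8442; (38500−6500)/38500 = 0.8312; (38500−15500)/38500 = 0.5974; (38500−29000)/38500 = 0.2468.
Squared: 0.7347; 0.7126; 0.6908; 0.3569; 0.0609.
Sum = 2.555912; P₂ = 2.555912 / 7 = 0.3651.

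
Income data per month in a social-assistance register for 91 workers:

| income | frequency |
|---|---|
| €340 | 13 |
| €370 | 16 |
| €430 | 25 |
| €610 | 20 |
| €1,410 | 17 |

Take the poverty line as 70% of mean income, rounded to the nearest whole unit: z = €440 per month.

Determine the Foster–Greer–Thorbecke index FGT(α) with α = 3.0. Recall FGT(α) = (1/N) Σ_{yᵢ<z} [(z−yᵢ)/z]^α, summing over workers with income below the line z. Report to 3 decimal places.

0.002

Below the line: 13×€340, 16×€370, 25×€430 (q = 54 of N = 91).
Normalized shortfalls: (440−340)/440 = 0.2273 (×13); (440−370)/440 = 0.1591 (×16); (440−430)/440 = 0.0227 (×25).
Raised to α = 3.0: 0.01174 (×13); 0.00403 (×16); 0.00001 (×25).
Sum = 0.217330; FGT(3.0) = 0.217330 / 91 = 0.002.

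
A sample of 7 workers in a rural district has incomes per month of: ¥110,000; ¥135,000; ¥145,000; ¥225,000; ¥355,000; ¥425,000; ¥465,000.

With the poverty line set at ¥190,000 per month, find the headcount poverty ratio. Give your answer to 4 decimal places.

0.4286

3 of the 7 workers have income below ¥190,000.
H = 3/7 = 0.4286.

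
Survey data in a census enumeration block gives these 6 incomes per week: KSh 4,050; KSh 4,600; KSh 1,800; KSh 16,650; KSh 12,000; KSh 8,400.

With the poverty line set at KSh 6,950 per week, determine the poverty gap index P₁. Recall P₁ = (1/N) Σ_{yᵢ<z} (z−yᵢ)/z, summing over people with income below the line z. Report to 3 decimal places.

0.249

Below the line: KSh 1,800, KSh 4,050, KSh 4,600 (q = 3 of N = 6).
Relative gaps: (6950−1800)/6950 = 0.7410; (6950−4050)/6950 = 0.4173; (6950−4600)/6950 = 0.3381.
Sum of shortfalls = 1.496403; P₁ averages over all N: 1.496403 / 6 = 0.249.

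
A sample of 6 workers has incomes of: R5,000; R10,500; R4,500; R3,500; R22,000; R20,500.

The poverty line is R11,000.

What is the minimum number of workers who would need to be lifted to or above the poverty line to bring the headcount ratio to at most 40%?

2

Currently q = 4 of N = 6 are below the line (H = 0.667).
A headcount ratio of at most 40% allows at most ⌊0.40 × 6⌋ = 2 poor workers.
So at least 4 − 2 = 2 must be lifted.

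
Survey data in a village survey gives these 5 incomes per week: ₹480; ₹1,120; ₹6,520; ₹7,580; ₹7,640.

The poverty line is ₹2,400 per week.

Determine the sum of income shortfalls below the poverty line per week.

Below the line: ₹480, ₹1,120 (q = 2 of N = 5).
Individual gaps: 2400−480 = 1920; 2400−1120 = 1280.
Aggregate gap = ₹3,200.

₹3,200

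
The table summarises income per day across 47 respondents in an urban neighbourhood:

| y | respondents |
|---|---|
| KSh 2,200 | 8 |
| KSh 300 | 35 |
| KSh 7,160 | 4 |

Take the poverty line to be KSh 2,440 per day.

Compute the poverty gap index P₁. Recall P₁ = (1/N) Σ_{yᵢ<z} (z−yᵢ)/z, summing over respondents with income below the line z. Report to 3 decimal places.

Below the line: 35×KSh 300, 8×KSh 2,200 (q = 43 of N = 47).
Shortfall ratios: (2440−300)/2440 = 0.8770 (×35); (2440−2200)/2440 = 0.0984 (×8).
Σ = 31.483607. Dividing by the full population N = 47 gives P₁ = 0.670.

0.670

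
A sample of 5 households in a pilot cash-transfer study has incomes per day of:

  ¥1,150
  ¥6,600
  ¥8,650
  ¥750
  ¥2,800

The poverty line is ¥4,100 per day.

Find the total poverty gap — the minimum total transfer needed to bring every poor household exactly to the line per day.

¥7,600

Poor units: ¥750, ¥1,150, ¥2,800 (q = 3 of N = 5).
Individual gaps: 4100−750 = 3350; 4100−1150 = 2950; 4100−2800 = 1300.
Aggregate gap = ¥7,600.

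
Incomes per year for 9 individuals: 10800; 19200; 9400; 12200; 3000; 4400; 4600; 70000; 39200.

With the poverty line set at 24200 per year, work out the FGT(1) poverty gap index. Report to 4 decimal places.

Poor units: 3000, 4400, 4600, 9400, 10800, 12200, 19200 (q = 7 of N = 9).
Shortfall ratios: (24200−3000)/24200 = 0.8760; (24200−4400)/24200 = 0.8182; (24200−4600)/24200 = 0.8099; (24200−9400)/24200 = 0.6116; (24200−10800)/24200 = 0.5537; (24200−12200)/24200 = 0.4959; (24200−19200)/24200 = 0.2066.
Σ = 4.371901. Dividing by the full population N = 9 gives P₁ = 0.4858.

0.4858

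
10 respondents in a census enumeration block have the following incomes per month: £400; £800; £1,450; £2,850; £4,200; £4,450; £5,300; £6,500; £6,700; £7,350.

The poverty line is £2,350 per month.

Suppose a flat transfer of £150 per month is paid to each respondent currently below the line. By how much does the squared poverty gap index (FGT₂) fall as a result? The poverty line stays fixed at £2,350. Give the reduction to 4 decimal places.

Before: below the line — £400, £800, £1,450; squared poverty gap index (FGT₂) = 0.127026.
After the £150 transfer: below the line — £550, £950, £1,600; squared poverty gap index (FGT₂) = 0.104346.
Reduction = 0.127026 − 0.104346 = 0.0227.

0.0227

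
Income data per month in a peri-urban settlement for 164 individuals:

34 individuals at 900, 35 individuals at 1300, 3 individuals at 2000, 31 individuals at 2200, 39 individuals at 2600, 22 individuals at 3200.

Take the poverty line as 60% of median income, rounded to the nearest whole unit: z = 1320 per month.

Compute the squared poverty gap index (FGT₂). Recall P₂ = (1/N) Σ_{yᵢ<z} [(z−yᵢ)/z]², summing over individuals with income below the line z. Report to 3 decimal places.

0.021

Below z: 34×900, 35×1300 (q = 69 of N = 164).
Shortfall ratios: (1320−900)/1320 = 0.3182 (×34); (1320−1300)/1320 = 0.0152 (×35).
Squared: 0.1012 (×34); 0.0002 (×35).
Sum = 3.450184; P₂ = 3.450184 / 164 = 0.021.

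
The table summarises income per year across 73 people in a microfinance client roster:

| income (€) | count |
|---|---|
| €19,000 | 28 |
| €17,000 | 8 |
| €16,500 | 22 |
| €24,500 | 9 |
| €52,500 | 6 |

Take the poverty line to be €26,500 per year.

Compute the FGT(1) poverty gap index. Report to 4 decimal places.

0.2709

Incomes under z: 22×€16,500, 8×€17,000, 28×€19,000, 9×€24,500 (q = 67 of N = 73).
Gap ratios (z−y)/z: (26500−16500)/26500 = 0.3774 (×22); (26500−17000)/26500 = 0.3585 (×8); (26500−19000)/26500 = 0.2830 (×28); (26500−24500)/26500 = 0.0755 (×9).
Sum of shortfalls = 19.773585; P₁ averages over all N: 19.773585 / 73 = 0.2709.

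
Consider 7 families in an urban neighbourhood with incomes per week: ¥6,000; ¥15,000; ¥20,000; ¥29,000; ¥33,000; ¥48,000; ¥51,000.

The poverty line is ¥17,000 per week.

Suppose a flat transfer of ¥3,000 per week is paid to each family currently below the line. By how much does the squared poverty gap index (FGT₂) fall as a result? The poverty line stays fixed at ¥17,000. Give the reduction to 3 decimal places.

Before: below the line — ¥6,000, ¥15,000; squared poverty gap index (FGT₂) = 0.06179.
After the ¥3,000 transfer: below the line — ¥9,000; squared poverty gap index (FGT₂) = 0.03164.
Reduction = 0.06179 − 0.03164 = 0.030.

0.030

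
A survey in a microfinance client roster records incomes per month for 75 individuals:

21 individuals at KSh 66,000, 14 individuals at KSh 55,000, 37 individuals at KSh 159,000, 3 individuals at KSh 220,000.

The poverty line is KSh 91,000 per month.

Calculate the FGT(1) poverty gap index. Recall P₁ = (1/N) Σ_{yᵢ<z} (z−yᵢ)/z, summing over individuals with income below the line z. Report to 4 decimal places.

0.1508

Below the line: 14×KSh 55,000, 21×KSh 66,000 (q = 35 of N = 75).
Relative gaps: (91000−55000)/91000 = 0.3956 (×14); (91000−66000)/91000 = 0.2747 (×21).
Sum of shortfalls = 11.307692; P₁ averages over all N: 11.307692 / 75 = 0.1508.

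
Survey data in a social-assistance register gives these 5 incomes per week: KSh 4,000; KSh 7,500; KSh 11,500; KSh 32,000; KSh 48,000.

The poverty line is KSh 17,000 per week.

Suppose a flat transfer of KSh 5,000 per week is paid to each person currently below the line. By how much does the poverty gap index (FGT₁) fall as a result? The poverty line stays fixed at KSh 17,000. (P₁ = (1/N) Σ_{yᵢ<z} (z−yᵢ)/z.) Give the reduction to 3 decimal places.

Before: below the line — KSh 4,000, KSh 7,500, KSh 11,500; poverty gap index (FGT₁) = 0.32941.
After the KSh 5,000 transfer: below the line — KSh 9,000, KSh 12,500, KSh 16,500; poverty gap index (FGT₁) = 0.15294.
Reduction = 0.32941 − 0.15294 = 0.176.

0.176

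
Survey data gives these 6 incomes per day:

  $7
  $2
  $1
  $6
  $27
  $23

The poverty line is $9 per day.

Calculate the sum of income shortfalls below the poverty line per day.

Below z: $1, $2, $6, $7 (q = 4 of N = 6).
Individual gaps: 9−1 = 8; 9−2 = 7; 9−6 = 3; 9−7 = 2.
Aggregate gap = $20.

$20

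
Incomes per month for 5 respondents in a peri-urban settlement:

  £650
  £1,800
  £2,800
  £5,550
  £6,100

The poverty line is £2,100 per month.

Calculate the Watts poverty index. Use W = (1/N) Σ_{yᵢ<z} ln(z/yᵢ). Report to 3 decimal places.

0.265

Incomes under z: £650, £1,800 (q = 2 of N = 5).
Log gaps: ln(2100/650) = 1.1727; ln(2100/1800) = 0.1542.
W = 1.326871 / 5 = 0.265.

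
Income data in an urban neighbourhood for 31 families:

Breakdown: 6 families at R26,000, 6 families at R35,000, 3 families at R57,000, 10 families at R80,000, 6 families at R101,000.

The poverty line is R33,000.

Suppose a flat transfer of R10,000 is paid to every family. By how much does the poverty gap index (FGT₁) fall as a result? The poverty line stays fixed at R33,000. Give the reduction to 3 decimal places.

Before: below the line — 6×R26,000; poverty gap index (FGT₁) = 0.04106.
After the R10,000 transfer: below the line — none; poverty gap index (FGT₁) = 0.00000.
Reduction = 0.04106 − 0.00000 = 0.041.

0.041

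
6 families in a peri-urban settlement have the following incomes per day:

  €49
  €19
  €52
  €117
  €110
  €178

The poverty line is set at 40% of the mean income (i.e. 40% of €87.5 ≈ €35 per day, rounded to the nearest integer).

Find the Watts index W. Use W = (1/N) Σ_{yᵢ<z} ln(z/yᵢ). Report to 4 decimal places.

Poor units: €19 (q = 1 of N = 6).
ln(z/y) terms: ln(35/19) = 0.6109.
W = 0.610909 / 6 = 0.1018.

0.1018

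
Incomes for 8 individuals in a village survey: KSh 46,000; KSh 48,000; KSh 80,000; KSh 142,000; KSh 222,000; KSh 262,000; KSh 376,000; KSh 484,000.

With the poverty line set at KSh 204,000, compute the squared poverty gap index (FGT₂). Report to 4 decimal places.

Below z: KSh 46,000, KSh 48,000, KSh 80,000, KSh 142,000 (q = 4 of N = 8).
Normalized shortfalls: (204000−46000)/204000 = 0.7745; (204000−48000)/204000 = 0.7647; (204000−80000)/204000 = 0.6078; (204000−142000)/204000 = 0.3039.
Squared: 0.5999; 0.5848; 0.3695; 0.0924.
Sum = 1.646482; P₂ = 1.646482 / 8 = 0.2058.

0.2058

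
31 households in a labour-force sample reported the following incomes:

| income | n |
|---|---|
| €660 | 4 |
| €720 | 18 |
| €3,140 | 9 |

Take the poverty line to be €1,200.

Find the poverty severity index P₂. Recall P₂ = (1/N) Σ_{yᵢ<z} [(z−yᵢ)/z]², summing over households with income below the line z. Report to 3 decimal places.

Incomes under z: 4×€660, 18×€720 (q = 22 of N = 31).
Shortfall ratios: (1200−660)/1200 = 0.4500 (×4); (1200−720)/1200 = 0.4000 (×18).
Squared: 0.2025 (×4); 0.1600 (×18).
Sum = 3.690000; P₂ = 3.690000 / 31 = 0.119.

0.119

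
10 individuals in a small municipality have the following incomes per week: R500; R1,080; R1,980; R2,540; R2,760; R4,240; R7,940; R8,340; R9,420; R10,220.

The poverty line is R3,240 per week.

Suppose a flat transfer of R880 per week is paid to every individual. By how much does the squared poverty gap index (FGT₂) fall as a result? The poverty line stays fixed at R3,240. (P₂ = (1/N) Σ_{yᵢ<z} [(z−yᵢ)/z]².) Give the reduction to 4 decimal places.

Before: below the line — R500, R1,080, R1,980, R2,540, R2,760; squared poverty gap index (FGT₂) = 0.137948.
After the R880 transfer: below the line — R1,380, R1,960, R2,860; squared poverty gap index (FGT₂) = 0.049939.
Reduction = 0.137948 − 0.049939 = 0.0880.

0.0880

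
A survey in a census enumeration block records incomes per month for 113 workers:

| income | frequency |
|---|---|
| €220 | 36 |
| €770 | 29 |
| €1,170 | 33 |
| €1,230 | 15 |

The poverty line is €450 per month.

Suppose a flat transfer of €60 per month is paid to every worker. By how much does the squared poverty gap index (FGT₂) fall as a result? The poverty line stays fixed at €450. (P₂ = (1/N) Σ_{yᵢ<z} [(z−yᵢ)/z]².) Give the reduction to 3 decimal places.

Before: below the line — 36×€220; squared poverty gap index (FGT₂) = 0.08323.
After the €60 transfer: below the line — 36×€280; squared poverty gap index (FGT₂) = 0.04547.
Reduction = 0.08323 − 0.04547 = 0.038.

0.038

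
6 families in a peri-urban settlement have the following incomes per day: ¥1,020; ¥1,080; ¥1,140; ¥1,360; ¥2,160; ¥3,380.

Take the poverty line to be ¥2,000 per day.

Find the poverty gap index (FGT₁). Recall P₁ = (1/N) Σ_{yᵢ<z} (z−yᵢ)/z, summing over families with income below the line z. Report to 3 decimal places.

Poor units: ¥1,020, ¥1,080, ¥1,140, ¥1,360 (q = 4 of N = 6).
Gap ratios (z−y)/z: (2000−1020)/2000 = 0.4900; (2000−1080)/2000 = 0.4600; (2000−1140)/2000 = 0.4300; (2000−1360)/2000 = 0.3200.
Sum of shortfalls = 1.700000; P₁ averages over all N: 1.700000 / 6 = 0.283.

0.283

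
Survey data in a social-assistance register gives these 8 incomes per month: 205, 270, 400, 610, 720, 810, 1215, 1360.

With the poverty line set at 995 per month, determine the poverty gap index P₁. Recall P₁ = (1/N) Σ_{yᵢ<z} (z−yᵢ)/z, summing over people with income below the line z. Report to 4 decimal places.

Poor units: 205, 270, 400, 610, 720, 810 (q = 6 of N = 8).
Shortfall ratios: (995−205)/995 = 0.7940; (995−270)/995 = 0.7286; (995−400)/995 = 0.5980; (995−610)/995 = 0.3869; (995−720)/995 = 0.2764; (995−810)/995 = 0.1859.
Sum of shortfalls = 2.969849; P₁ averages over all N: 2.969849 / 8 = 0.3712.

0.3712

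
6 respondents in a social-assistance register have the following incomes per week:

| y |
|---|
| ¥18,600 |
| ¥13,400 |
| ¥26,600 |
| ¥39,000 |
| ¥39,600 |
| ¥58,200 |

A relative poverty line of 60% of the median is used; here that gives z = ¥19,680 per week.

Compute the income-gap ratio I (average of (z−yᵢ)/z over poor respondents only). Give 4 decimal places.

Poor units: ¥13,400, ¥18,600 (q = 2 of N = 6).
Shortfall ratios (z−y)/z: 0.3191, 0.0549; sum = 0.373984.
The income-gap ratio divides by q (the poor only): 0.373984 / 2 = 0.1870.

0.1870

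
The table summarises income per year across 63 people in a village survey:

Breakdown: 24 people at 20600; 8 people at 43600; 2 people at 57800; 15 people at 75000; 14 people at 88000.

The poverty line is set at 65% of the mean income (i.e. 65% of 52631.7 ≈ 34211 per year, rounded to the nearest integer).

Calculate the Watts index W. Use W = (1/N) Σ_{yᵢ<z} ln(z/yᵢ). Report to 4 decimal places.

0.1932

Below z: 24×20600 (q = 24 of N = 63).
Log shortfalls: ln(34211/20600) = 0.5073 (×24).
W = 12.174148 / 63 = 0.1932.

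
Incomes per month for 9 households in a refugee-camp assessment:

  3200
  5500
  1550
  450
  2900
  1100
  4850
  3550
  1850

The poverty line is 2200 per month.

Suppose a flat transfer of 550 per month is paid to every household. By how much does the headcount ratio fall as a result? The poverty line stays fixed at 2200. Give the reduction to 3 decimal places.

Before: below the line — 450, 1100, 1550, 1850; headcount ratio = 0.44444.
After the 550 transfer: below the line — 1000, 1650, 2100; headcount ratio = 0.33333.
Reduction = 0.44444 − 0.33333 = 0.111.

0.111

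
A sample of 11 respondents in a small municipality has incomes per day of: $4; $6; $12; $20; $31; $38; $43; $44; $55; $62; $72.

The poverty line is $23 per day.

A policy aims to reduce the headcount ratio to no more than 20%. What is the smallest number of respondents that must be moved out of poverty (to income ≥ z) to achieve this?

4 of the 11 respondents are poor, so H = 4/11 = 0.364.
A headcount ratio of at most 20% allows at most ⌊0.20 × 11⌋ = 2 poor respondents.
So at least 4 − 2 = 2 must be lifted.

2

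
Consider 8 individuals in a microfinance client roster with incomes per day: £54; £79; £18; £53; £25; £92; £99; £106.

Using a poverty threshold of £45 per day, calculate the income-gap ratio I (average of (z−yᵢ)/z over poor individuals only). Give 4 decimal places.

Below z: £18, £25 (q = 2 of N = 8).
Shortfall ratios (z−y)/z: 0.6000, 0.4444; sum = 1.044444.
I averages over the q = 2 poor units only: 1.044444 / 2 = 0.5222.

0.5222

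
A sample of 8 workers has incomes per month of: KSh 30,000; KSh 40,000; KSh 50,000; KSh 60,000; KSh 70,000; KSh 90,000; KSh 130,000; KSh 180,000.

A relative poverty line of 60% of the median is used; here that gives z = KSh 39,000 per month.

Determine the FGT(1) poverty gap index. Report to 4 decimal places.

0.0288

Below z: KSh 30,000 (q = 1 of N = 8).
Gap ratios (z−y)/z: (39000−30000)/39000 = 0.2308.
Σ = 0.230769. Dividing by the full population N = 8 gives P₁ = 0.0288.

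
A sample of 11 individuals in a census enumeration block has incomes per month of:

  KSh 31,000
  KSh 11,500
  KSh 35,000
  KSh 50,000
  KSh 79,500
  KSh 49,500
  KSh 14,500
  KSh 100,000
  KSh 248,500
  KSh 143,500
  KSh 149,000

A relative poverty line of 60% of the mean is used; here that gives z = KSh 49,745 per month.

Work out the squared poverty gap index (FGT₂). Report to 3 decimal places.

0.120

Incomes under z: KSh 11,500, KSh 14,500, KSh 31,000, KSh 35,000, KSh 49,500 (q = 5 of N = 11).
Gap ratios (z−y)/z: (49745−11500)/49745 = 0.7688; (49745−14500)/49745 = 0.7085; (49745−31000)/49745 = 0.3768; (49745−35000)/49745 = 0.2964; (49745−49500)/49745 = 0.0049.
Squared: 0.5911; 0.5020; 0.1420; 0.0879; 0.0000.
Sum = 1.322956; P₂ = 1.322956 / 11 = 0.120.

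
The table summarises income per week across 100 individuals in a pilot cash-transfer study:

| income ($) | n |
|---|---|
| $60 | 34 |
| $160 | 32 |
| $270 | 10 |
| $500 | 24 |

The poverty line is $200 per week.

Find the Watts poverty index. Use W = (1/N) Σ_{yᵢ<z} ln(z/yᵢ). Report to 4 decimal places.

Below z: 34×$60, 32×$160 (q = 66 of N = 100).
Log gaps: ln(200/60) = 1.2040 (×34); ln(200/160) = 0.2231 (×32).
W = 48.075669 / 100 = 0.4808.

0.4808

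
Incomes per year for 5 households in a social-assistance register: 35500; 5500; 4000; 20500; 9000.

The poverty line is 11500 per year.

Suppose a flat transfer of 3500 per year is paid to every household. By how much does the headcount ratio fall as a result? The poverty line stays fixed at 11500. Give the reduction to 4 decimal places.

0.2000

Before: below the line — 4000, 5500, 9000; headcount ratio = 0.600000.
After the 3500 transfer: below the line — 7500, 9000; headcount ratio = 0.400000.
Reduction = 0.600000 − 0.400000 = 0.2000.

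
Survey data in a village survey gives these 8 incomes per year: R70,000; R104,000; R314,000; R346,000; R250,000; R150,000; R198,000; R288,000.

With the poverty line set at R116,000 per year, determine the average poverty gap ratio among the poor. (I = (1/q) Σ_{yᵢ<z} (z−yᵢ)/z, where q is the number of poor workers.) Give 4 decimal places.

Incomes under z: R70,000, R104,000 (q = 2 of N = 8).
Relative gaps: 0.3966, 0.1034; sum = 0.500000.
I averages over the q = 2 poor units only: 0.500000 / 2 = 0.2500.

0.2500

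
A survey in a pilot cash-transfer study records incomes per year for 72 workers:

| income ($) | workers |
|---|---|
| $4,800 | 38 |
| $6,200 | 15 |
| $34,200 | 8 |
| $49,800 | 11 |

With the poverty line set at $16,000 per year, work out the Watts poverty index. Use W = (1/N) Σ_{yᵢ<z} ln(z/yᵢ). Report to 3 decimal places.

Incomes under z: 38×$4,800, 15×$6,200 (q = 53 of N = 72).
ln(z/y) terms: ln(16000/4800) = 1.2040 (×38); ln(16000/6200) = 0.9480 (×15).
W = 59.971558 / 72 = 0.833.

0.833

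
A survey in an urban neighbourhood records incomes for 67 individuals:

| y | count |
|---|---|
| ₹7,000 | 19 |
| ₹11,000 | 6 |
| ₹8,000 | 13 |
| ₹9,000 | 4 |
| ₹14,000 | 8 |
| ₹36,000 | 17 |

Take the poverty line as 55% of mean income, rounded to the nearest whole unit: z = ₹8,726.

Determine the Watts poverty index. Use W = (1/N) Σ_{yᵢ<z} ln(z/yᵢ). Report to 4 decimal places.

0.0794

Below z: 19×₹7,000, 13×₹8,000 (q = 32 of N = 67).
Log gaps: ln(8726/7000) = 0.2204 (×19); ln(8726/8000) = 0.0869 (×13).
W = 5.316794 / 67 = 0.0794.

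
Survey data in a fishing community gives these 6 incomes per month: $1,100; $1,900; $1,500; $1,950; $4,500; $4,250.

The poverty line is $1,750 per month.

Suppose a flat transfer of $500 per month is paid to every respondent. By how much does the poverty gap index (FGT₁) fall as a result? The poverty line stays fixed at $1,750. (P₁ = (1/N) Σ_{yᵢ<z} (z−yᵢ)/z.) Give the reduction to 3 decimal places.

Before: below the line — $1,100, $1,500; poverty gap index (FGT₁) = 0.08571.
After the $500 transfer: below the line — $1,600; poverty gap index (FGT₁) = 0.01429.
Reduction = 0.08571 − 0.01429 = 0.071.

0.071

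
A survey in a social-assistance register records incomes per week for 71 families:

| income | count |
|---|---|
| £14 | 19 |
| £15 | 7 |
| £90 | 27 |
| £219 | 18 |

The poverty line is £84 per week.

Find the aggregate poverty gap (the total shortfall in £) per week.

£1,813

Below the line: 19×£14, 7×£15 (q = 26 of N = 71).
Individual gaps: 19×(84−14) = 1330; 7×(84−15) = 483.
Aggregate gap = £1,813.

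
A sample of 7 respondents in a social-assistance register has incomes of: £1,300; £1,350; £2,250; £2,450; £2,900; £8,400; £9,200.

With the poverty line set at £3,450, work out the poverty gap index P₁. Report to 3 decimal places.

Incomes under z: £1,300, £1,350, £2,250, £2,450, £2,900 (q = 5 of N = 7).
Relative gaps: (3450−1300)/3450 = 0.6232; (3450−1350)/3450 = 0.6087; (3450−2250)/3450 = 0.3478; (3450−2450)/3450 = 0.2899; (3450−2900)/3450 = 0.1594.
Σ = 2.028986. Dividing by the full population N = 7 gives P₁ = 0.290.

0.290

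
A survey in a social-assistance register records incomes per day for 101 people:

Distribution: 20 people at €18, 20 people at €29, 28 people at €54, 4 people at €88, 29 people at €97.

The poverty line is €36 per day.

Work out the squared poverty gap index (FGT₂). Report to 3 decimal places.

0.057

Incomes under z: 20×€18, 20×€29 (q = 40 of N = 101).
Shortfall ratios: (36−18)/36 = 0.5000 (×20); (36−29)/36 = 0.1944 (×20).
Squared: 0.2500 (×20); 0.0378 (×20).
Sum = 5.756173; P₂ = 5.756173 / 101 = 0.057.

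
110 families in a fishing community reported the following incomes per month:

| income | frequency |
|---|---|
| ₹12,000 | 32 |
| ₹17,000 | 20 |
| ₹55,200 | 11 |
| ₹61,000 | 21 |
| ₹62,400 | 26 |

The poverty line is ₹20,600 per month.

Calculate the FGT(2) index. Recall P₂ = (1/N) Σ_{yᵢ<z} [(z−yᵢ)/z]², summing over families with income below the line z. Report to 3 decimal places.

Poor units: 32×₹12,000, 20×₹17,000 (q = 52 of N = 110).
Relative gaps: (20600−12000)/20600 = 0.4175 (×32); (20600−17000)/20600 = 0.1748 (×20).
Squared: 0.1743 (×32); 0.0305 (×20).
Sum = 6.187954; P₂ = 6.187954 / 110 = 0.056.

0.056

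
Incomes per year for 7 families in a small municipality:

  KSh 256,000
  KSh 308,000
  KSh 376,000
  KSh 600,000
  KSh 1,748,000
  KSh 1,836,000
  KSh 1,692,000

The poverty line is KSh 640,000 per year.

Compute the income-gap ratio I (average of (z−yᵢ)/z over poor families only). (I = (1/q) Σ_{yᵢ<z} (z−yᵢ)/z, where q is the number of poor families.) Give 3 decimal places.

Incomes under z: KSh 256,000, KSh 308,000, KSh 376,000, KSh 600,000 (q = 4 of N = 7).
Relative gaps: 0.6000, 0.5188, 0.4125, 0.0625; sum = 1.593750.
The income-gap ratio divides by q (the poor only): 1.593750 / 4 = 0.398.

0.398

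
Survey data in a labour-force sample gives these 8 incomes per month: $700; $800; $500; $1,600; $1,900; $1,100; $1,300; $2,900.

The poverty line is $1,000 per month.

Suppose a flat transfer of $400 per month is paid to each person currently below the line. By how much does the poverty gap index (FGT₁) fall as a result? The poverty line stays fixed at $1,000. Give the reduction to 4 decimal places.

Before: below the line — $500, $700, $800; poverty gap index (FGT₁) = 0.125000.
After the $400 transfer: below the line — $900; poverty gap index (FGT₁) = 0.012500.
Reduction = 0.125000 − 0.012500 = 0.1125.

0.1125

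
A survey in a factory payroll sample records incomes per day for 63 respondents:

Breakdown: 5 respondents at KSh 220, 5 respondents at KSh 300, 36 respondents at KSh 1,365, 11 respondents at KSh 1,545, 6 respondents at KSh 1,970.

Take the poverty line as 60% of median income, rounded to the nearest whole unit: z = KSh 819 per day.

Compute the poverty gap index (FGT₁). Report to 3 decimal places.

Below the line: 5×KSh 220, 5×KSh 300 (q = 10 of N = 63).
Relative gaps: (819−220)/819 = 0.7314 (×5); (819−300)/819 = 0.6337 (×5).
Σ = 6.825397. Dividing by the full population N = 63 gives P₁ = 0.108.

0.108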